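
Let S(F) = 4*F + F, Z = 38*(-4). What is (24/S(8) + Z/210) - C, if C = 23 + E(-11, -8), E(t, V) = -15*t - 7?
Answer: -19018/105 ≈ -181.12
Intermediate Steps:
Z = -152
E(t, V) = -7 - 15*t
S(F) = 5*F
C = 181 (C = 23 + (-7 - 15*(-11)) = 23 + (-7 + 165) = 23 + 158 = 181)
(24/S(8) + Z/210) - C = (24/((5*8)) - 152/210) - 1*181 = (24/40 - 152*1/210) - 181 = (24*(1/40) - 76/105) - 181 = (3/5 - 76/105) - 181 = -13/105 - 181 = -19018/105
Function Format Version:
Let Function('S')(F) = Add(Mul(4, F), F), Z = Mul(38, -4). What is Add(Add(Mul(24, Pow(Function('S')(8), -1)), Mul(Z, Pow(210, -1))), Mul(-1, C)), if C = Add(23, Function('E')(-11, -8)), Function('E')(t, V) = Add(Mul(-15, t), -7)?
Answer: Rational(-19018, 105) ≈ -181.12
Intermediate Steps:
Z = -152
Function('E')(t, V) = Add(-7, Mul(-15, t))
Function('S')(F) = Mul(5, F)
C = 181 (C = Add(23, Add(-7, Mul(-15, -11))) = Add(23, Add(-7, 165)) = Add(23, 158) = 181)
Add(Add(Mul(24, Pow(Function('S')(8), -1)), Mul(Z, Pow(210, -1))), Mul(-1, C)) = Add(Add(Mul(24, Pow(Mul(5, 8), -1)), Mul(-152, Pow(210, -1))), Mul(-1, 181)) = Add(Add(Mul(24, Pow(40, -1)), Mul(-152, Rational(1, 210))), -181) = Add(Add(Mul(24, Rational(1, 40)), Rational(-76, 105)), -181) = Add(Add(Rational(3, 5), Rational(-76, 105)), -181) = Add(Rational(-13, 105), -181) = Rational(-19018, 105)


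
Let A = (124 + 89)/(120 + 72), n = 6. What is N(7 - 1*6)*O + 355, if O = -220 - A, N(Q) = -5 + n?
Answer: 8569/64 ≈ 133.89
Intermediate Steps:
N(Q) = 1 (N(Q) = -5 + 6 = 1)
A = 71/64 (A = 213/192 = 213*(1/192) = 71/64 ≈ 1.1094)
O = -14151/64 (O = -220 - 1*71/64 = -220 - 71/64 = -14151/64 ≈ -221.11)
N(7 - 1*6)*O + 355 = 1*(-14151/64) + 355 = -14151/64 + 355 = 8569/64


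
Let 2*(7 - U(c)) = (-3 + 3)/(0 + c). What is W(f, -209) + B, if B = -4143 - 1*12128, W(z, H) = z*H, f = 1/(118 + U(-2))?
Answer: -2034084/125 ≈ -16273.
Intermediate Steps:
U(c) = 7 (U(c) = 7 - (-3 + 3)/(2*(0 + c)) = 7 - 0/c = 7 - ½*0 = 7 + 0 = 7)
f = 1/125 (f = 1/(118 + 7) = 1/125 ≈ 0.0080000)
W(z, H) = H*z
B = -16271 (B = -4143 - 12128 = -16271)
W(f, -209) + B = -209*1/125 - 16271 = -209/125 - 16271 = -2034084/125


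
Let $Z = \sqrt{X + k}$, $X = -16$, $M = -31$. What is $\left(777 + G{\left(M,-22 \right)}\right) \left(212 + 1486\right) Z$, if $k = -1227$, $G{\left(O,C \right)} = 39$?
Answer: $1385568 i \sqrt{1243} \approx 4.885 \cdot 10^{7} i$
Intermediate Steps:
$Z = i \sqrt{1243}$ ($Z = \sqrt{-16 - 1227} = \sqrt{-1243} = i \sqrt{1243} \approx 35.256 i$)
$\left(777 + G{\left(M,-22 \right)}\right) \left(212 + 1486\right) Z = \left(777 + 39\right) \left(212 + 1486\right) i \sqrt{1243} = 816 \cdot 1698 i \sqrt{1243} = 1385568 i \sqrt{1243}$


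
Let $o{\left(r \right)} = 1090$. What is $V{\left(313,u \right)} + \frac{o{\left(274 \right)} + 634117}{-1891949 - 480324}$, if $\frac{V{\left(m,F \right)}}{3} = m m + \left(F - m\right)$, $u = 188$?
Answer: $\frac{696337403029}{2372273} \approx 2.9353 \cdot 10^{5}$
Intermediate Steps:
$V{\left(m,F \right)} = - 3 m + 3 F + 3 m^{2}$ ($V{\left(m,F \right)} = 3 \left(m m + \left(F - m\right)\right) = 3 \left(m^{2} + \left(F - m\right)\right) = 3 \left(F + m^{2} - m\right) = - 3 m + 3 F + 3 m^{2}$)
$V{\left(313,u \right)} + \frac{o{\left(274 \right)} + 634117}{-1891949 - 480324} = \left(\left(-3\right) 313 + 3 \cdot 188 + 3 \cdot 313^{2}\right) + \frac{1090 + 634117}{-1891949 - 480324} = \left(-939 + 564 + 3 \cdot 97969\right) + \frac{635207}{-2372273} = \left(-939 + 564 + 293907\right) + 635207 \left(- \frac{1}{2372273}\right) = 293532 - \frac{635207}{2372273} = \frac{696337403029}{2372273}$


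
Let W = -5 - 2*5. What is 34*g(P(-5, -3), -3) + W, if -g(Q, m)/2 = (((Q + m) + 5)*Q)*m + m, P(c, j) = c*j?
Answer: 52209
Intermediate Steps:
g(Q, m) = -2*m - 2*Q*m*(5 + Q + m) (g(Q, m) = -2*((((Q + m) + 5)*Q)*m + m) = -2*(((5 + Q + m)*Q)*m + m) = -2*((Q*(5 + Q + m))*m + m) = -2*(Q*m*(5 + Q + m) + m) = -2*(m + Q*m*(5 + Q + m)) = -2*m - 2*Q*m*(5 + Q + m))
W = -15 (W = -5 - 10 = -15)
34*g(P(-5, -3), -3) + W = 34*(-2*(-3)*(1 + (-5*(-3))² + 5*(-5*(-3)) - 5*(-3)*(-3))) - 15 = 34*(-2*(-3)*(1 + 15² + 5*15 + 15*(-3))) - 15 = 34*(-2*(-3)*(1 + 225 + 75 - 45)) - 15 = 34*(-2*(-3)*256) - 15 = 34*1536 - 15 = 52224 - 15 = 52209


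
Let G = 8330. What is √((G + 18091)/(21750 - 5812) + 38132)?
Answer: √9686705789306/15938 ≈ 195.28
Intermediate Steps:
√((G + 18091)/(21750 - 5812) + 38132) = √((8330 + 18091)/(21750 - 5812) + 38132) = √(26421/15938 + 38132) = √(607774237/15938) = √9686705789306/15938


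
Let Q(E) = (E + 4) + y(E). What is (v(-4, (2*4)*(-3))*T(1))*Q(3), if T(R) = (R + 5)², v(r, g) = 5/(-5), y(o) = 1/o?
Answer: -264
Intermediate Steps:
y(o) = 1/o
Q(E) = 4 + E + 1/E (Q(E) = (E + 4) + 1/E = (4 + E) + 1/E = 4 + E + 1/E)
v(r, g) = -1 (v(r, g) = 5*(-⅕) = -1)
T(R) = (5 + R)²
(v(-4, (2*4)*(-3))*T(1))*Q(3) = (-(5 + 1)²)*(4 + 3 + 1/3) = (-1*6²)*(4 + 3 + ⅓) = -1*36*(22/3) = -36*22/3 = -264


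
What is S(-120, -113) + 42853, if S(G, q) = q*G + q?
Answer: 56300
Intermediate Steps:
S(G, q) = q + G*q (S(G, q) = G*q + q = q + G*q)
S(-120, -113) + 42853 = -113*(1 - 120) + 42853 = -113*(-119) + 42853 = 13447 + 42853 = 56300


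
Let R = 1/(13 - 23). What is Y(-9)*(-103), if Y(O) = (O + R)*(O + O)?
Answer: -84357/5 ≈ -16871.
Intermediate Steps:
R = -1/10 (R = 1/(-10) = -1/10 ≈ -0.10000)
Y(O) = 2*O*(-1/10 + O) (Y(O) = (O - 1/10)*(O + O) = (-1/10 + O)*(2*O) = 2*O*(-1/10 + O))
Y(-9)*(-103) = ((1/5)*(-9)*(-1 + 10*(-9)))*(-103) = ((1/5)*(-9)*(-1 - 90))*(-103) = ((1/5)*(-9)*(-91))*(-103) = (819/5)*(-103) = -84357/5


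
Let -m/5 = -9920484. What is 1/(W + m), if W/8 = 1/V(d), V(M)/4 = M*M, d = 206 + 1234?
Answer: 1036800/51427789056001 ≈ 2.0160e-8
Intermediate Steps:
d = 1440
V(M) = 4*M² (V(M) = 4*(M*M) = 4*M²)
m = 49602420 (m = -5*(-9920484) = 49602420)
W = 1/1036800 (W = 8/((4*1440²)) = 8/((4*2073600)) = 8/8294400 = 8*(1/8294400) = 1/1036800 ≈ 9.6451e-7)
1/(W + m) = 1/(1/1036800 + 49602420) = 1/(51427789056001/1036800) = 1036800/51427789056001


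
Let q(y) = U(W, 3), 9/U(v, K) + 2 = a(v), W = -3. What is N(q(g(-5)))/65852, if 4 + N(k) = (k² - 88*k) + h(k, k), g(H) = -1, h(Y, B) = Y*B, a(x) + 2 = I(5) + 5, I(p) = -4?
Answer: 139/32926 ≈ 0.0042216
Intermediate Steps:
a(x) = -1 (a(x) = -2 + (-4 + 5) = -2 + 1 = -1)
U(v, K) = -3 (U(v, K) = 9/(-2 - 1) = 9/(-3) = 9*(-⅓) = -3)
h(Y, B) = B*Y
q(y) = -3
N(k) = -4 - 88*k + 2*k² (N(k) = -4 + ((k² - 88*k) + k*k) = -4 + ((k² - 88*k) + k²) = -4 + (-88*k + 2*k²) = -4 - 88*k + 2*k²)
N(q(g(-5)))/65852 = (-4 - 88*(-3) + 2*(-3)²)/65852 = (-4 + 264 + 2*9)*(1/65852) = (-4 + 264 + 18)*(1/65852) = 278*(1/65852) = 139/32926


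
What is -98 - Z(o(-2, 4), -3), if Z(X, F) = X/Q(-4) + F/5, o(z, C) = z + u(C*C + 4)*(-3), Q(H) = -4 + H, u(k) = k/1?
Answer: -2103/20 ≈ -105.15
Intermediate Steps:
u(k) = k (u(k) = k*1 = k)
o(z, C) = -12 + z - 3*C² (o(z, C) = z + (C*C + 4)*(-3) = z + (C² + 4)*(-3) = z + (4 + C²)*(-3) = z + (-12 - 3*C²) = -12 + z - 3*C²)
Z(X, F) = -X/8 + F/5 (Z(X, F) = X/(-4 - 4) + F/5 = X/(-8) + F*(⅕) = X*(-⅛) + F/5 = -X/8 + F/5)
-98 - Z(o(-2, 4), -3) = -98 - (-(-12 - 2 - 3*4²)/8 + (⅕)*(-3)) = -98 - (-(-12 - 2 - 3*16)/8 - ⅗) = -98 - (-(-12 - 2 - 48)/8 - ⅗) = -98 - (-⅛*(-62) - ⅗) = -98 - (31/4 - ⅗) = -98 - 1*143/20 = -98 - 143/20 = -2103/20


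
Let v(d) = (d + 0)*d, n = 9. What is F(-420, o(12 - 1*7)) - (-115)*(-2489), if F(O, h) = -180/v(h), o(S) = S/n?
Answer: -1434091/5 ≈ -2.8682e+5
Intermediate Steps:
v(d) = d² (v(d) = d*d = d²)
o(S) = S/9
F(O, h) = -180/h²
F(-420, o(12 - 1*7)) - (-115)*(-2489) = -180*81/(12 - 1*7)² - (-115)*(-2489) = -180*81/(12 - 7)² - 1*286235 = -180/((⅑)*5)² - 286235 = -180/(5/9)² - 286235 = -180*81/25 - 286235 = -2916/5 - 286235 = -1434091/5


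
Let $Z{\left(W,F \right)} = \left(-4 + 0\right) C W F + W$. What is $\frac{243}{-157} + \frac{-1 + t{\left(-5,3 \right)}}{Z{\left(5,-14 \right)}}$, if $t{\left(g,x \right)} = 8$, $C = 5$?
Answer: $- \frac{340316}{220585} \approx -1.5428$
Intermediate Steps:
$Z{\left(W,F \right)} = W - 20 F W$ ($Z{\left(W,F \right)} = \left(-4 + 0\right) 5 W F + W = \left(-4\right) 5 W F + W = - 20 W F + W = - 20 F W + W = W - 20 F W$)
$\frac{243}{-157} + \frac{-1 + t{\left(-5,3 \right)}}{Z{\left(5,-14 \right)}} = \frac{243}{-157} + \frac{-1 + 8}{5 \left(1 - -280\right)} = 243 \left(- \frac{1}{157}\right) + \frac{7}{5 \left(1 + 280\right)} = - \frac{243}{157} + \frac{7}{5 \cdot 281} = - \frac{243}{157} + \frac{7}{1405} = - \frac{340316}{220585}$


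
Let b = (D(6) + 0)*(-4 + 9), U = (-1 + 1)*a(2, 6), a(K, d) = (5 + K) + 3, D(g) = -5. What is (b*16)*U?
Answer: 0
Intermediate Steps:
a(K, d) = 8 + K
U = 0 (U = (-1 + 1)*(8 + 2) = 0*10 = 0)
b = -25 (b = (-5 + 0)*(-4 + 9) = -5*5 = -25)
(b*16)*U = -25*16*0 = -400*0 = 0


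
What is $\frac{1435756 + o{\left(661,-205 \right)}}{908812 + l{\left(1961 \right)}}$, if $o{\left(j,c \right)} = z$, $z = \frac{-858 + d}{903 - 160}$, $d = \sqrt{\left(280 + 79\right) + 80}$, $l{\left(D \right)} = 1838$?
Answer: $\frac{21335317}{13532259} + \frac{\sqrt{439}}{676612950} \approx 1.5766$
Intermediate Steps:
$d = \sqrt{439}$ ($d = \sqrt{359 + 80} = \sqrt{439} \approx 20.952$)
$z = - \frac{858}{743} + \frac{\sqrt{439}}{743}$ ($z = \frac{-858 + \sqrt{439}}{903 - 160} = \frac{-858 + \sqrt{439}}{743} = \left(-858 + \sqrt{439}\right) \frac{1}{743} = - \frac{858}{743} + \frac{\sqrt{439}}{743} \approx -1.1266$)
$o{\left(j,c \right)} = - \frac{858}{743} + \frac{\sqrt{439}}{743}$
$\frac{1435756 + o{\left(661,-205 \right)}}{908812 + l{\left(1961 \right)}} = \frac{1435756 - \left(\frac{858}{743} - \frac{\sqrt{439}}{743}\right)}{908812 + 1838} = \frac{\frac{1066765850}{743} + \frac{\sqrt{439}}{743}}{910650} = \left(\frac{1066765850}{743} + \frac{\sqrt{439}}{743}\right) \frac{1}{910650} = \frac{21335317}{13532259} + \frac{\sqrt{439}}{676612950}$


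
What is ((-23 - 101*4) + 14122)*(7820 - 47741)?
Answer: -546718095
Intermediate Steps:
((-23 - 101*4) + 14122)*(7820 - 47741) = ((-23 - 404) + 14122)*(-39921) = (-427 + 14122)*(-39921) = 13695*(-39921) = -546718095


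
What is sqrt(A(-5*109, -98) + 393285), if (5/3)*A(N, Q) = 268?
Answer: 3*sqrt(1092905)/5 ≈ 627.25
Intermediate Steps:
A(N, Q) = 804/5 (A(N, Q) = (3/5)*268 = 804/5)
sqrt(A(-5*109, -98) + 393285) = sqrt(804/5 + 393285) = sqrt(1967229/5) = 3*sqrt(1092905)/5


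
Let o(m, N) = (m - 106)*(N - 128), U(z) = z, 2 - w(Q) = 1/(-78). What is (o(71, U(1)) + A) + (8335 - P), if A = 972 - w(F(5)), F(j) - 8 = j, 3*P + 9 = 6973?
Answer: 297145/26 ≈ 11429.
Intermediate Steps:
P = 6964/3 (P = -3 + (1/3)*6973 = -3 + 6973/3 = 6964/3 ≈ 2321.3)
F(j) = 8 + j
w(Q) = 157/78 (w(Q) = 2 - 1/(-78) = 2 - 1*(-1/78) = 2 + 1/78 = 157/78)
o(m, N) = (-128 + N)*(-106 + m) (o(m, N) = (-106 + m)*(-128 + N) = (-128 + N)*(-106 + m))
A = 75659/78 (A = 972 - 1*157/78 = 972 - 157/78 = 75659/78 ≈ 969.99)
(o(71, U(1)) + A) + (8335 - P) = ((13568 - 128*71 - 106*1 + 1*71) + 75659/78) + (8335 - 1*6964/3) = ((13568 - 9088 - 106 + 71) + 75659/78) + (8335 - 6964/3) = (4445 + 75659/78) + 18041/3 = 422369/78 + 18041/3 = 297145/26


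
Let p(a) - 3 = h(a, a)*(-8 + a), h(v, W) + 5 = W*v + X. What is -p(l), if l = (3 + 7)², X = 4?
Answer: -919911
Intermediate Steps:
l = 100 (l = 10² = 100)
h(v, W) = -1 + W*v (h(v, W) = -5 + (W*v + 4) = -5 + (4 + W*v) = -1 + W*v)
p(a) = 3 + (-1 + a²)*(-8 + a) (p(a) = 3 + (-1 + a*a)*(-8 + a) = 3 + (-1 + a²)*(-8 + a))
-p(l) = -(11 + 100³ - 1*100 - 8*100²) = -(11 + 1000000 - 100 - 8*10000) = -(11 + 1000000 - 100 - 80000) = -1*919911 = -919911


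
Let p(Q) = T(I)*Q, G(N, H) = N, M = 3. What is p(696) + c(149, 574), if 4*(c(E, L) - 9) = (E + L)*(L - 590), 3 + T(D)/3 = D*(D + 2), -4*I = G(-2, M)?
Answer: -6537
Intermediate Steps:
I = ½ (I = -¼*(-2) = ½ ≈ 0.50000)
T(D) = -9 + 3*D*(2 + D) (T(D) = -9 + 3*(D*(D + 2)) = -9 + 3*(D*(2 + D)) = -9 + 3*D*(2 + D))
p(Q) = -21*Q/4 (p(Q) = (-9 + 3*(½)² + 6*(½))*Q = (-9 + 3*(¼) + 3)*Q = (-9 + ¾ + 3)*Q = -21*Q/4)
c(E, L) = 9 + (-590 + L)*(E + L)/4 (c(E, L) = 9 + ((E + L)*(L - 590))/4 = 9 + ((E + L)*(-590 + L))/4 = 9 + ((-590 + L)*(E + L))/4 = 9 + (-590 + L)*(E + L)/4)
p(696) + c(149, 574) = -21/4*696 + (9 - 295/2*149 - 295/2*574 + (¼)*574² + (¼)*149*574) = -3654 + (9 - 43955/2 - 84665 + (¼)*329476 + 42763/2) = -3654 + (9 - 43955/2 - 84665 + 82369 + 42763/2) = -3654 - 2883 = -6537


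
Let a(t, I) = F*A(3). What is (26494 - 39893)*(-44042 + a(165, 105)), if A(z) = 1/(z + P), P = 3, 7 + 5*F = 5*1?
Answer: 8851794769/15 ≈ 5.9012e+8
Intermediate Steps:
F = -⅖ (F = -7/5 + (5*1)/5 = -7/5 + (⅕)*5 = -7/5 + 1 = -⅖ ≈ -0.40000)
A(z) = 1/(3 + z) (A(z) = 1/(z + 3) = 1/(3 + z))
a(t, I) = -1/15 (a(t, I) = -2/(5*(3 + 3)) = -⅖/6 = -⅖*⅙ = -1/15)
(26494 - 39893)*(-44042 + a(165, 105)) = (26494 - 39893)*(-44042 - 1/15) = -13399*(-660631/15) = 8851794769/15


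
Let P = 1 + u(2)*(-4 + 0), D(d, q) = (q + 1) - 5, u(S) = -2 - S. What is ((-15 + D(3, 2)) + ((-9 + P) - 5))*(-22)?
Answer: 308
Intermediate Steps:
D(d, q) = -4 + q (D(d, q) = (1 + q) - 5 = -4 + q)
P = 17 (P = 1 + (-2 - 1*2)*(-4 + 0) = 1 + (-2 - 2)*(-4) = 1 - 4*(-4) = 1 + 16 = 17)
((-15 + D(3, 2)) + ((-9 + P) - 5))*(-22) = ((-15 + (-4 + 2)) + ((-9 + 17) - 5))*(-22) = ((-15 - 2) + (8 - 5))*(-22) = (-17 + 3)*(-22) = -14*(-22) = 308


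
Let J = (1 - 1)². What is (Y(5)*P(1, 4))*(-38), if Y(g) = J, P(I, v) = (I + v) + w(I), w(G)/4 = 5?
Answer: 0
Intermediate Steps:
w(G) = 20 (w(G) = 4*5 = 20)
J = 0 (J = 0² = 0)
P(I, v) = 20 + I + v (P(I, v) = (I + v) + 20 = 20 + I + v)
Y(g) = 0
(Y(5)*P(1, 4))*(-38) = (0*(20 + 1 + 4))*(-38) = (0*25)*(-38) = 0*(-38) = 0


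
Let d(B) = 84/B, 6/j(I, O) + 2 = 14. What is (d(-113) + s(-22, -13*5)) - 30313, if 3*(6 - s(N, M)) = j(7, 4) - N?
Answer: -6851245/226 ≈ -30315.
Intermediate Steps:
j(I, O) = 1/2 (j(I, O) = 6/(-2 + 14) = 6/12 = 6*(1/12) = 1/2)
s(N, M) = 35/6 + N/3 (s(N, M) = 6 - (1/2 - N)/3 = 6 + (-1/6 + N/3) = 35/6 + N/3)
(d(-113) + s(-22, -13*5)) - 30313 = (84/(-113) + (35/6 + (1/3)*(-22))) - 30313 = (84*(-1/113) + (35/6 - 22/3)) - 30313 = (-84/113 - 3/2) - 30313 = -507/226 - 30313 = -6851245/226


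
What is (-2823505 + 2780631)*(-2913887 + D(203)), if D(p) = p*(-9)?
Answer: 125008322036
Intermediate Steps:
D(p) = -9*p
(-2823505 + 2780631)*(-2913887 + D(203)) = (-2823505 + 2780631)*(-2913887 - 9*203) = -42874*(-2913887 - 1827) = -42874*(-2915714) = 125008322036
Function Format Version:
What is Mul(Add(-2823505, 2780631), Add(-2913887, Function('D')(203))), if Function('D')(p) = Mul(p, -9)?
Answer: 125008322036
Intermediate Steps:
Function('D')(p) = Mul(-9, p)
Mul(Add(-2823505, 2780631), Add(-2913887, Function('D')(203))) = Mul(Add(-2823505, 2780631), Add(-2913887, Mul(-9, 203))) = Mul(-42874, Add(-2913887, -1827)) = Mul(-42874, -2915714) = 125008322036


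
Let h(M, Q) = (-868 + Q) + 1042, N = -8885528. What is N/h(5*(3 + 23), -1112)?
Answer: 4442764/469 ≈ 9472.8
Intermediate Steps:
h(M, Q) = 174 + Q
N/h(5*(3 + 23), -1112) = -8885528/(174 - 1112) = -8885528/(-938) = -8885528*(-1/938) = 4442764/469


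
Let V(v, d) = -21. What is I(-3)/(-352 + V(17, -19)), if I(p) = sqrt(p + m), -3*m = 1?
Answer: -I*sqrt(30)/1119 ≈ -0.0048947*I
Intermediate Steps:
m = -1/3 (m = -1/3*1 = -1/3 ≈ -0.33333)
I(p) = sqrt(-1/3 + p) (I(p) = sqrt(p - 1/3) = sqrt(-1/3 + p))
I(-3)/(-352 + V(17, -19)) = (sqrt(-3 + 9*(-3))/3)/(-352 - 21) = (sqrt(-3 - 27)/3)/(-373) = (sqrt(-30)/3)*(-1/373) = ((I*sqrt(30))/3)*(-1/373) = (I*sqrt(30)/3)*(-1/373) = -I*sqrt(30)/1119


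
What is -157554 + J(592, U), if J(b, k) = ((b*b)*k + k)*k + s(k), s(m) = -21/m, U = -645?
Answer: 31347439475272/215 ≈ 1.4580e+11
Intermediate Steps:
J(b, k) = -21/k + k*(k + k*b**2) (J(b, k) = ((b*b)*k + k)*k - 21/k = (b**2*k + k)*k - 21/k = (k*b**2 + k)*k - 21/k = (k + k*b**2)*k - 21/k = k*(k + k*b**2) - 21/k = -21/k + k*(k + k*b**2))
-157554 + J(592, U) = -157554 + (-21 + (-645)**3*(1 + 592**2))/(-645) = -157554 - (-21 - 268336125*(1 + 350464))/645 = -157554 - (-21 - 268336125*350465)/645 = -157554 - (-21 - 94042420048125)/645 = -157554 - 1/645*(-94042420048146) = -157554 + 31347473349382/215 = 31347439475272/215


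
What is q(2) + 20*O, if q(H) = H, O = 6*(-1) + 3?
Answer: -58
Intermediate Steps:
O = -3 (O = -6 + 3 = -3)
q(2) + 20*O = 2 + 20*(-3) = 2 - 60 = -58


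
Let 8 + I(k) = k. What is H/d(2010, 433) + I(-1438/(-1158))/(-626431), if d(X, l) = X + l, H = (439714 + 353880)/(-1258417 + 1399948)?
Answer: 2471729231255/1071867210360401 ≈ 0.0023060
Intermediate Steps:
H = 793594/141531 ≈ 5.6072
I(k) = -8 + k
H/d(2010, 433) + I(-1438/(-1158))/(-626431) = 793594/(141531*(2010 + 433)) + (-8 - 1438/(-1158))/(-626431) = (793594/141531)/2443 + (-8 - 1438*(-1/1158))*(-1/626431) = (793594/141531)*(1/2443) + (-8 + 719/579)*(-1/626431) = 793594/345760233 - 3913/579*(-1/626431) = 793594/345760233 + 301/27900273 = 2471729231255/1071867210360401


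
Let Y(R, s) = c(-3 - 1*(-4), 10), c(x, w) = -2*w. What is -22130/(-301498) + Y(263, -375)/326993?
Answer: 3615162565/49293867757 ≈ 0.073339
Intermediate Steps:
Y(R, s) = -20 (Y(R, s) = -2*10 = -20)
-22130/(-301498) + Y(263, -375)/326993 = -22130/(-301498) - 20/326993 = -22130*(-1/301498) - 20*1/326993 = 11065/150749 - 20/326993 = 3615162565/49293867757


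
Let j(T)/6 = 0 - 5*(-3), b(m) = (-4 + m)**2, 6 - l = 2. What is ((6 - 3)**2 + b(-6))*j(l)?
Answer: 9810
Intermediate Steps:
l = 4 (l = 6 - 1*2 = 6 - 2 = 4)
j(T) = 90 (j(T) = 6*(0 - 5*(-3)) = 6*(0 + 15) = 6*15 = 90)
((6 - 3)**2 + b(-6))*j(l) = ((6 - 3)**2 + (-4 - 6)**2)*90 = (3**2 + (-10)**2)*90 = (9 + 100)*90 = 109*90 = 9810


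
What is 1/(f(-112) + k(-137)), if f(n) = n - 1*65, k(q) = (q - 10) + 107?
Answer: -1/217 ≈ -0.0046083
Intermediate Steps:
k(q) = 97 + q (k(q) = (-10 + q) + 107 = 97 + q)
f(n) = -65 + n (f(n) = n - 65 = -65 + n)
1/(f(-112) + k(-137)) = 1/((-65 - 112) + (97 - 137)) = 1/(-177 - 40) = 1/(-217) = -1/217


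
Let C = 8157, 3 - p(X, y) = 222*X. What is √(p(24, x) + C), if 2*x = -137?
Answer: 4*√177 ≈ 53.217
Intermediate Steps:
x = -137/2 (x = (½)*(-137) = -137/2 ≈ -68.500)
p(X, y) = 3 - 222*X
√(p(24, x) + C) = √((3 - 222*24) + 8157) = √((3 - 5328) + 8157) = √(-5325 + 8157) = √2832 = 4*√177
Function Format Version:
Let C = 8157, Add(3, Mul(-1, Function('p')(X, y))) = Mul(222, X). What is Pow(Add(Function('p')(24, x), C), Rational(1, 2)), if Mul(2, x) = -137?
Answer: Mul(4, Pow(177, Rational(1, 2))) ≈ 53.217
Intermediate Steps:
x = Rational(-137, 2) (x = Mul(Rational(1, 2), -137) = Rational(-137, 2) ≈ -68.500)
Function('p')(X, y) = Add(3, Mul(-222, X)) (Function('p')(X, y) = Add(3, Mul(-1, Mul(222, X))) = Add(3, Mul(-222, X)))
Pow(Add(Function('p')(24, x), C), Rational(1, 2)) = Pow(Add(Add(3, Mul(-222, 24)), 8157), Rational(1, 2)) = Pow(Add(Add(3, -5328), 8157), Rational(1, 2)) = Pow(Add(-5325, 8157), Rational(1, 2)) = Pow(2832, Rational(1, 2)) = Mul(4, Pow(177, Rational(1, 2)))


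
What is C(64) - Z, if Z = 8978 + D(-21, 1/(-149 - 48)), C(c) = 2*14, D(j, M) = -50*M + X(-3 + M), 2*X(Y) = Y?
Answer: -1762904/197 ≈ -8948.8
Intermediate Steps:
X(Y) = Y/2
D(j, M) = -3/2 - 99*M/2 (D(j, M) = -50*M + (-3 + M)/2 = -50*M + (-3/2 + M/2) = -3/2 - 99*M/2)
C(c) = 28
Z = 1768420/197 (Z = 8978 + (-3/2 - 99/(2*(-149 - 48))) = 8978 + (-3/2 - 99/2/(-197)) = 8978 + (-3/2 - 99/2*(-1/197)) = 8978 + (-3/2 + 99/394) = 8978 - 246/197 = 1768420/197 ≈ 8976.8)
C(64) - Z = 28 - 1*1768420/197 = 28 - 1768420/197 = -1762904/197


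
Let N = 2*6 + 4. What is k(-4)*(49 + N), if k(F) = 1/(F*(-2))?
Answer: 65/8 ≈ 8.1250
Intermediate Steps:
k(F) = -1/(2*F) (k(F) = 1/(-2*F) = -1/(2*F))
N = 16 (N = 12 + 4 = 16)
k(-4)*(49 + N) = (-½/(-4))*(49 + 16) = -½*(-¼)*65 = (⅛)*65 = 65/8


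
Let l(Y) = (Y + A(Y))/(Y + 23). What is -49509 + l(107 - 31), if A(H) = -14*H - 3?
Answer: -4902382/99 ≈ -49519.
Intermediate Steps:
A(H) = -3 - 14*H
l(Y) = (-3 - 13*Y)/(23 + Y) (l(Y) = (Y + (-3 - 14*Y))/(Y + 23) = (-3 - 13*Y)/(23 + Y))
-49509 + l(107 - 31) = -49509 + (-3 - 13*(107 - 31))/(23 + (107 - 31)) = -49509 + (-3 - 13*76)/(23 + 76) = -49509 + (-3 - 988)/99 = -49509 + (1/99)*(-991) = -49509 - 991/99 = -4902382/99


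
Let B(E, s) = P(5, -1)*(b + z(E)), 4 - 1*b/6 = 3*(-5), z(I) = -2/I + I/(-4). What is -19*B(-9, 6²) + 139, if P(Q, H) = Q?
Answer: -393331/36 ≈ -10926.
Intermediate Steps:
z(I) = -2/I - I/4 (z(I) = -2/I + I*(-¼) = -2/I - I/4)
b = 114 (b = 24 - 18*(-5) = 24 - 6*(-15) = 24 + 90 = 114)
B(E, s) = 570 - 10/E - 5*E/4 (B(E, s) = 5*(114 + (-2/E - E/4)) = 5*(114 - 2/E - E/4) = 570 - 10/E - 5*E/4)
-19*B(-9, 6²) + 139 = -19*(570 - 10/(-9) - 5/4*(-9)) + 139 = -19*(570 - 10*(-⅑) + 45/4) + 139 = -19*(570 + 10/9 + 45/4) + 139 = -19*20965/36 + 139 = -398335/36 + 139 = -393331/36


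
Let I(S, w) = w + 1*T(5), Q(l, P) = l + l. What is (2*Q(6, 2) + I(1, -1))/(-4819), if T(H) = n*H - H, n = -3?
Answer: -3/4819 ≈ -0.00062254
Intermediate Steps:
T(H) = -4*H (T(H) = -3*H - H = -4*H)
Q(l, P) = 2*l
I(S, w) = -20 + w (I(S, w) = w + 1*(-4*5) = w + 1*(-20) = w - 20 = -20 + w)
(2*Q(6, 2) + I(1, -1))/(-4819) = (2*(2*6) + (-20 - 1))/(-4819) = (2*12 - 21)*(-1/4819) = (24 - 21)*(-1/4819) = 3*(-1/4819) = -3/4819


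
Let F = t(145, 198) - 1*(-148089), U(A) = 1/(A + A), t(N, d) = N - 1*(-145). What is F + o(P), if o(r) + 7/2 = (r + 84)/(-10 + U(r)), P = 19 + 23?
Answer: 248952921/1678 ≈ 1.4836e+5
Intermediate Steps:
P = 42
t(N, d) = 145 + N (t(N, d) = N + 145 = 145 + N)
U(A) = 1/(2*A)
o(r) = -7/2 + (84 + r)/(-10 + 1/(2*r)) (o(r) = -7/2 + (r + 84)/(-10 + 1/(2*r)) = -7/2 + (84 + r)/(-10 + 1/(2*r)))
F = 148379 (F = (145 + 145) - 1*(-148089) = 290 + 148089 = 148379)
F + o(P) = 148379 + (7 - 4*42*(119 + 42))/(2*(-1 + 20*42)) = 148379 + (7 - 4*42*161)/(2*(-1 + 840)) = 148379 + (1/2)*(7 - 27048)/839 = 148379 + (1/2)*(1/839)*(-27041) = 148379 - 27041/1678 = 248952921/1678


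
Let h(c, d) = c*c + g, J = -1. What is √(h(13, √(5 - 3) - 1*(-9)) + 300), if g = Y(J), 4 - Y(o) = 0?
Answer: √473 ≈ 21.749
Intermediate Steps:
Y(o) = 4 (Y(o) = 4 - 1*0 = 4 + 0 = 4)
g = 4
h(c, d) = 4 + c² (h(c, d) = c*c + 4 = c² + 4 = 4 + c²)
√(h(13, √(5 - 3) - 1*(-9)) + 300) = √((4 + 13²) + 300) = √((4 + 169) + 300) = √(173 + 300) = √473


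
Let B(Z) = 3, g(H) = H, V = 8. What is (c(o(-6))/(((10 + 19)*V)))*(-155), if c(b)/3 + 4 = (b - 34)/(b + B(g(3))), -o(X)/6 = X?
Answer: 11935/1508 ≈ 7.9145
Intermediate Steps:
o(X) = -6*X
c(b) = -12 + 3*(-34 + b)/(3 + b) (c(b) = -12 + 3*((b - 34)/(b + 3)) = -12 + 3*((-34 + b)/(3 + b)) = -12 + 3*(-34 + b)/(3 + b))
(c(o(-6))/(((10 + 19)*V)))*(-155) = ((3*(-46 - (-18)*(-6))/(3 - 6*(-6)))/(((10 + 19)*8)))*(-155) = ((3*(-46 - 3*36)/(3 + 36))/((29*8)))*(-155) = ((3*(-46 - 108)/39)/232)*(-155) = ((3*(1/39)*(-154))*(1/232))*(-155) = -154/13*1/232*(-155) = -77/1508*(-155) = 11935/1508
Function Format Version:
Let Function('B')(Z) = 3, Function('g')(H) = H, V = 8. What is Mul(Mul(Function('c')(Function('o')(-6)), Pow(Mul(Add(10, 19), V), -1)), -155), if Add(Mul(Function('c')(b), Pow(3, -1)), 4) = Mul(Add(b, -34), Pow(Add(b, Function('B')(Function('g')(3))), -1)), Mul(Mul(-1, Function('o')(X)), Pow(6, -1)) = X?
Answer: Rational(11935, 1508) ≈ 7.9145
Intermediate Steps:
Function('o')(X) = Mul(-6, X)
Function('c')(b) = Add(-12, Mul(3, Pow(Add(3, b), -1), Add(-34, b))) (Function('c')(b) = Add(-12, Mul(3, Mul(Add(b, -34), Pow(Add(b, 3), -1)))) = Add(-12, Mul(3, Mul(Add(-34, b), Pow(Add(3, b), -1)))) = Add(-12, Mul(3, Mul(Pow(Add(3, b), -1), Add(-34, b)))) = Add(-12, Mul(3, Pow(Add(3, b), -1), Add(-34, b))))
Mul(Mul(Function('c')(Function('o')(-6)), Pow(Mul(Add(10, 19), V), -1)), -155) = Mul(Mul(Mul(3, Pow(Add(3, Mul(-6, -6)), -1), Add(-46, Mul(-3, Mul(-6, -6)))), Pow(Mul(Add(10, 19), 8), -1)), -155) = Mul(Mul(Mul(3, Pow(Add(3, 36), -1), Add(-46, Mul(-3, 36))), Pow(Mul(29, 8), -1)), -155) = Mul(Mul(Mul(3, Pow(39, -1), Add(-46, -108)), Pow(232, -1)), -155) = Mul(Mul(Mul(3, Rational(1, 39), -154), Rational(1, 232)), -155) = Mul(Mul(Rational(-154, 13), Rational(1, 232)), -155) = Mul(Rational(-77, 1508), -155) = Rational(11935, 1508)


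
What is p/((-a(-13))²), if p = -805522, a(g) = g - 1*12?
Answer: -805522/625 ≈ -1288.8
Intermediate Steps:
a(g) = -12 + g (a(g) = g - 12 = -12 + g)
p/((-a(-13))²) = -805522/(-12 - 13)² = -805522/((-1*(-25))²) = -805522/(25²) = -805522/625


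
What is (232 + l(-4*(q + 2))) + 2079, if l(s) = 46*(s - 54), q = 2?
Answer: -909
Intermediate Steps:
l(s) = -2484 + 46*s (l(s) = 46*(-54 + s) = -2484 + 46*s)
(232 + l(-4*(q + 2))) + 2079 = (232 + (-2484 + 46*(-4*(2 + 2)))) + 2079 = (232 + (-2484 + 46*(-4*4))) + 2079 = (232 + (-2484 + 46*(-16))) + 2079 = (232 + (-2484 - 736)) + 2079 = (232 - 3220) + 2079 = -2988 + 2079 = -909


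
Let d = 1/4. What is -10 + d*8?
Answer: -8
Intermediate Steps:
d = ¼ ≈ 0.25000
-10 + d*8 = -10 + (¼)*8 = -10 + 2 = -8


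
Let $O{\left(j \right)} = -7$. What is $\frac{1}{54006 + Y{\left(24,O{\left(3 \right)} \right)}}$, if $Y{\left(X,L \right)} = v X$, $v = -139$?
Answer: $\frac{1}{50670} \approx 1.9736 \cdot 10^{-5}$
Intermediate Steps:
$Y{\left(X,L \right)} = - 139 X$
$\frac{1}{54006 + Y{\left(24,O{\left(3 \right)} \right)}} = \frac{1}{54006 - 3336} = \frac{1}{50670}$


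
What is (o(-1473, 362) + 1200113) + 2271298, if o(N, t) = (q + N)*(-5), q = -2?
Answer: 3478786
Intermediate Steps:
o(N, t) = 10 - 5*N (o(N, t) = (-2 + N)*(-5) = 10 - 5*N)
(o(-1473, 362) + 1200113) + 2271298 = ((10 - 5*(-1473)) + 1200113) + 2271298 = ((10 + 7365) + 1200113) + 2271298 = (7375 + 1200113) + 2271298 = 1207488 + 2271298 = 3478786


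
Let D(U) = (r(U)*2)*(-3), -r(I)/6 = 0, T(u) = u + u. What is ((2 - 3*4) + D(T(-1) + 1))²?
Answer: 100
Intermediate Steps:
T(u) = 2*u
r(I) = 0 (r(I) = -6*0 = 0)
D(U) = 0 (D(U) = (0*2)*(-3) = 0*(-3) = 0)
((2 - 3*4) + D(T(-1) + 1))² = ((2 - 3*4) + 0)² = ((2 - 12) + 0)² = (-10 + 0)² = (-10)² = 100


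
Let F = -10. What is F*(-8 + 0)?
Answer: 80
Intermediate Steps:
F*(-8 + 0) = -10*(-8 + 0) = -10*(-8) = 80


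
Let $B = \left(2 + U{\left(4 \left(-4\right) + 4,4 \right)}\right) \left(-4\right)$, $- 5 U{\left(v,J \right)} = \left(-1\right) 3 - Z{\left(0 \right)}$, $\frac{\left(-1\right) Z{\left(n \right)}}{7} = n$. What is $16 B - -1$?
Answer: $- \frac{827}{5} \approx -165.4$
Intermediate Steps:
$Z{\left(n \right)} = - 7 n$
$U{\left(v,J \right)} = \frac{3}{5}$ ($U{\left(v,J \right)} = - \frac{\left(-1\right) 3 - \left(-7\right) 0}{5} = - \frac{-3 - 0}{5} = - \frac{-3 + 0}{5} = \left(- \frac{1}{5}\right) \left(-3\right) = \frac{3}{5}$)
$B = - \frac{52}{5}$ ($B = \left(2 + \frac{3}{5}\right) \left(-4\right) = \frac{13}{5} \left(-4\right) = - \frac{52}{5} \approx -10.4$)
$16 B - -1 = 16 \left(- \frac{52}{5}\right) - -1 = - \frac{832}{5} + \left(5 - 4\right) = - \frac{832}{5} + 1 = - \frac{827}{5}$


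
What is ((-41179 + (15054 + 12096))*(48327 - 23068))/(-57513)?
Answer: 354358511/57513 ≈ 6161.4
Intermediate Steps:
((-41179 + (15054 + 12096))*(48327 - 23068))/(-57513) = ((-41179 + 27150)*25259)*(-1/57513) = -14029*25259*(-1/57513) = -354358511*(-1/57513) = 354358511/57513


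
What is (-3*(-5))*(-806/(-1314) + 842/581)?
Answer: 3936685/127239 ≈ 30.939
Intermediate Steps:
(-3*(-5))*(-806/(-1314) + 842/581) = 15*(-806*(-1/1314) + 842*(1/581)) = 15*(403/657 + 842/581) = 15*(787337/381717) = 3936685/127239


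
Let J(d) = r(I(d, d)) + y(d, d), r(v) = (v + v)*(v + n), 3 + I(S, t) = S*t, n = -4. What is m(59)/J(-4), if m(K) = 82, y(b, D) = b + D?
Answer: 41/113 ≈ 0.36283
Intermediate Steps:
y(b, D) = D + b
I(S, t) = -3 + S*t
r(v) = 2*v*(-4 + v) (r(v) = (v + v)*(v - 4) = (2*v)*(-4 + v) = 2*v*(-4 + v))
J(d) = 2*d + 2*(-7 + d**2)*(-3 + d**2) (J(d) = 2*(-3 + d*d)*(-4 + (-3 + d*d)) + (d + d) = 2*(-3 + d**2)*(-4 + (-3 + d**2)) + 2*d = 2*(-3 + d**2)*(-7 + d**2) + 2*d = 2*(-7 + d**2)*(-3 + d**2) + 2*d = 2*d + 2*(-7 + d**2)*(-3 + d**2))
m(59)/J(-4) = 82/(2*(-4) + 2*(-7 + (-4)**2)*(-3 + (-4)**2)) = 82/(-8 + 2*(-7 + 16)*(-3 + 16)) = 82/(-8 + 2*9*13) = 82/(-8 + 234) = 82/226 = 82*(1/226) = 41/113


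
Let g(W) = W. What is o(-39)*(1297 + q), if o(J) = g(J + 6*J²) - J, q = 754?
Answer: 18717426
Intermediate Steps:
o(J) = 6*J² (o(J) = (J + 6*J²) - J = 6*J²)
o(-39)*(1297 + q) = (6*(-39)²)*(1297 + 754) = (6*1521)*2051 = 9126*2051 = 18717426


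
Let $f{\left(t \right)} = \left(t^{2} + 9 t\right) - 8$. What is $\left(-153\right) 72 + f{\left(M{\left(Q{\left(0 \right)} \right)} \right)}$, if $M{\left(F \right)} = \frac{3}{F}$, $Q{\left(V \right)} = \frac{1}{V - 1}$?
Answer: $-11042$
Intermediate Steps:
$Q{\left(V \right)} = \frac{1}{-1 + V}$
$f{\left(t \right)} = -8 + t^{2} + 9 t$
$\left(-153\right) 72 + f{\left(M{\left(Q{\left(0 \right)} \right)} \right)} = \left(-153\right) 72 + \left(-8 + \left(\frac{3}{\frac{1}{-1 + 0}}\right)^{2} + 9 \frac{3}{\frac{1}{-1 + 0}}\right) = -11016 + \left(-8 + \left(\frac{3}{\frac{1}{-1}}\right)^{2} + 9 \frac{3}{\frac{1}{-1}}\right) = -11016 + \left(-8 + \left(\frac{3}{-1}\right)^{2} + 9 \frac{3}{-1}\right) = -11016 + \left(-8 + \left(3 \left(-1\right)\right)^{2} + 9 \cdot 3 \left(-1\right)\right) = -11016 + \left(-8 + \left(-3\right)^{2} + 9 \left(-3\right)\right) = -11016 - 26 = -11042$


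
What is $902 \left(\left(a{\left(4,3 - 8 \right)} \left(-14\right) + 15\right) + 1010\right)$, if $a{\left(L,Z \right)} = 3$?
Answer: $886666$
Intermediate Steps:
$902 \left(\left(a{\left(4,3 - 8 \right)} \left(-14\right) + 15\right) + 1010\right) = 902 \left(\left(3 \left(-14\right) + 15\right) + 1010\right) = 902 \left(\left(-42 + 15\right) + 1010\right) = 902 \left(-27 + 1010\right) = 902 \cdot 983 = 886666$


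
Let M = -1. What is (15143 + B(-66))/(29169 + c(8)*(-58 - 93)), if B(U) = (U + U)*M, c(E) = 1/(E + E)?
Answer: 244400/466553 ≈ 0.52384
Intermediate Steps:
c(E) = 1/(2*E)
B(U) = -2*U (B(U) = (U + U)*(-1) = (2*U)*(-1) = -2*U)
(15143 + B(-66))/(29169 + c(8)*(-58 - 93)) = (15143 - 2*(-66))/(29169 + ((½)/8)*(-58 - 93)) = (15143 + 132)/(29169 + ((½)*(⅛))*(-151)) = 15275/(29169 + (1/16)*(-151)) = 15275/(29169 - 151/16) = 15275/(466553/16) = 15275*(16/466553) = 244400/466553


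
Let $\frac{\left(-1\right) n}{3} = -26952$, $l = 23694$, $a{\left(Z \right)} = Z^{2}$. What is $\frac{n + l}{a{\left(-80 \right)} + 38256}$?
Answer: $\frac{52275}{22328} \approx 2.3412$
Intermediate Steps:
$n = 80856$ ($n = \left(-3\right) \left(-26952\right) = 80856$)
$\frac{n + l}{a{\left(-80 \right)} + 38256} = \frac{80856 + 23694}{\left(-80\right)^{2} + 38256} = \frac{104550}{6400 + 38256} = \frac{104550}{44656} = 104550 \cdot \frac{1}{44656} = \frac{52275}{22328}$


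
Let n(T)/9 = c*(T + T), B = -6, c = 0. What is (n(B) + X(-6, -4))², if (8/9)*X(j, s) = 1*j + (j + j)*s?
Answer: 35721/16 ≈ 2232.6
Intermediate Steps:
n(T) = 0 (n(T) = 9*(0*(T + T)) = 9*(0*(2*T)) = 9*0 = 0)
X(j, s) = 9*j/8 + 9*j*s/4 (X(j, s) = 9*(1*j + (j + j)*s)/8 = 9*(j + (2*j)*s)/8 = 9*(j + 2*j*s)/8 = 9*j/8 + 9*j*s/4)
(n(B) + X(-6, -4))² = (0 + (9/8)*(-6)*(1 + 2*(-4)))² = (0 + (9/8)*(-6)*(1 - 8))² = (0 + (9/8)*(-6)*(-7))² = (0 + 189/4)² = (189/4)² = 35721/16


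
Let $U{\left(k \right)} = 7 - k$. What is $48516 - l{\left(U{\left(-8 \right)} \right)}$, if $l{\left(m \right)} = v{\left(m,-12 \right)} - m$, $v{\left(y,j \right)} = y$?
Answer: $48516$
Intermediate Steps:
$l{\left(m \right)} = 0$ ($l{\left(m \right)} = m - m = 0$)
$48516 - l{\left(U{\left(-8 \right)} \right)} = 48516 - 0 = 48516 + 0 = 48516$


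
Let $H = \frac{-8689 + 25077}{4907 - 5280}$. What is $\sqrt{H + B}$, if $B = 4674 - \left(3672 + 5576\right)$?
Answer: $\frac{i \sqrt{642488770}}{373} \approx 67.955 i$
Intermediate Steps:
$H = - \frac{16388}{373}$ ($H = \frac{16388}{-373} = 16388 \left(- \frac{1}{373}\right) = - \frac{16388}{373} \approx -43.936$)
$B = -4574$ ($B = 4674 - 9248 = -4574$)
$\sqrt{H + B} = \sqrt{- \frac{16388}{373} - 4574} = \sqrt{- \frac{1722490}{373}} = \frac{i \sqrt{642488770}}{373}$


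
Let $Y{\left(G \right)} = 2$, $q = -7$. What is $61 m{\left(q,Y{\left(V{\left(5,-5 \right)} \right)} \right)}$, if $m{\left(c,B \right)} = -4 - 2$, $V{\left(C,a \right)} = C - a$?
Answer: $-366$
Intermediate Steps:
$m{\left(c,B \right)} = -6$
$61 m{\left(q,Y{\left(V{\left(5,-5 \right)} \right)} \right)} = 61 \left(-6\right) = -366$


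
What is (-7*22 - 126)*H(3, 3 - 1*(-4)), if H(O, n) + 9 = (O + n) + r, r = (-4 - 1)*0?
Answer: -280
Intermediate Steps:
r = 0 (r = -5*0 = 0)
H(O, n) = -9 + O + n (H(O, n) = -9 + ((O + n) + 0) = -9 + (O + n) = -9 + O + n)
(-7*22 - 126)*H(3, 3 - 1*(-4)) = (-7*22 - 126)*(-9 + 3 + (3 - 1*(-4))) = (-154 - 126)*(-9 + 3 + (3 + 4)) = -280*(-9 + 3 + 7) = -280*1 = -280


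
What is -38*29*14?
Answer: -15428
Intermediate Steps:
-38*29*14 = -1102*14 = -15428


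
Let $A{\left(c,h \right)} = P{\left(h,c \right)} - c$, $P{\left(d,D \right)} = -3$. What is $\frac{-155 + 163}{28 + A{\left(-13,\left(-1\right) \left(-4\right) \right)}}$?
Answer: $\frac{4}{19} \approx 0.21053$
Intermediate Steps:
$A{\left(c,h \right)} = -3 - c$
$\frac{-155 + 163}{28 + A{\left(-13,\left(-1\right) \left(-4\right) \right)}} = \frac{-155 + 163}{28 - -10} = \frac{8}{28 + \left(-3 + 13\right)} = \frac{8}{28 + 10} = \frac{8}{38} = 8 \cdot \frac{1}{38} = \frac{4}{19}$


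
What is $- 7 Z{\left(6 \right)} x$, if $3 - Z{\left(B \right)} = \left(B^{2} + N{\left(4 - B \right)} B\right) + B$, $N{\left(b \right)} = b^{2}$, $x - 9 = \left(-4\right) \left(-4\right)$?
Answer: $11025$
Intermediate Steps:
$x = 25$ ($x = 9 - -16 = 9 + 16 = 25$)
$Z{\left(B \right)} = 3 - B - B^{2} - B \left(4 - B\right)^{2}$ ($Z{\left(B \right)} = 3 - \left(\left(B^{2} + \left(4 - B\right)^{2} B\right) + B\right) = 3 - \left(\left(B^{2} + B \left(4 - B\right)^{2}\right) + B\right) = 3 - \left(B + B^{2} + B \left(4 - B\right)^{2}\right) = 3 - B - B^{2} - B \left(4 - B\right)^{2}$)
$- 7 Z{\left(6 \right)} x = - 7 \left(3 - 6 - 6^{2} - 6 \left(-4 + 6\right)^{2}\right) 25 = - 7 \left(3 - 6 - 36 - 6 \cdot 2^{2}\right) 25 = - 7 \left(3 - 6 - 36 - 6 \cdot 4\right) 25 = - 7 \left(3 - 6 - 36 - 24\right) 25 = \left(-7\right) \left(-63\right) 25 = 441 \cdot 25 = 11025$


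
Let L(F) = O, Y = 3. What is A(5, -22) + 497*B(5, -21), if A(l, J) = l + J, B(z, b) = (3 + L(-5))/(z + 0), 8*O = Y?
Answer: 12739/40 ≈ 318.48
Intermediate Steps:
O = 3/8 (O = (⅛)*3 = 3/8 ≈ 0.37500)
L(F) = 3/8
B(z, b) = 27/(8*z) (B(z, b) = (3 + 3/8)/(z + 0) = 27/(8*z))
A(l, J) = J + l
A(5, -22) + 497*B(5, -21) = (-22 + 5) + 497*((27/8)/5) = -17 + 497*((27/8)*(⅕)) = -17 + 497*(27/40) = -17 + 13419/40 = 12739/40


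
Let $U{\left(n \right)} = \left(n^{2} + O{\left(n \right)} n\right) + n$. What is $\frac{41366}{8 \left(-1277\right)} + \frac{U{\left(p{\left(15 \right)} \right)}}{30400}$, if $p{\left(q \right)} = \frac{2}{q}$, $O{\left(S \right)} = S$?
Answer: $- \frac{930733723}{229860000} \approx -4.0491$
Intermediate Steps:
$U{\left(n \right)} = n + 2 n^{2}$ ($U{\left(n \right)} = \left(n^{2} + n n\right) + n = \left(n^{2} + n^{2}\right) + n = 2 n^{2} + n = n + 2 n^{2}$)
$\frac{41366}{8 \left(-1277\right)} + \frac{U{\left(p{\left(15 \right)} \right)}}{30400} = \frac{41366}{8 \left(-1277\right)} + \frac{\frac{2}{15} \left(1 + 2 \cdot \frac{2}{15}\right)}{30400} = \frac{41366}{-10216} + 2 \cdot \frac{1}{15} \left(1 + 2 \cdot 2 \cdot \frac{1}{15}\right) \frac{1}{30400} = 41366 \left(- \frac{1}{10216}\right) + \frac{2 \left(1 + 2 \cdot \frac{2}{15}\right)}{15} \cdot \frac{1}{30400} = - \frac{20683}{5108} + \frac{2 \left(1 + \frac{4}{15}\right)}{15} \cdot \frac{1}{30400} = - \frac{20683}{5108} + \frac{2}{15} \cdot \frac{19}{15} \cdot \frac{1}{30400} = - \frac{20683}{5108} + \frac{38}{225} \cdot \frac{1}{30400} = - \frac{20683}{5108} + \frac{1}{180000} = - \frac{930733723}{229860000}$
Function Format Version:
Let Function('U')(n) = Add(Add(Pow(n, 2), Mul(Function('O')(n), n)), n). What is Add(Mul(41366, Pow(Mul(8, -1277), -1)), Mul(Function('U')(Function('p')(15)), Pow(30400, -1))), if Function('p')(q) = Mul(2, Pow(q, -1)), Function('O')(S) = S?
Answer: Rational(-930733723, 229860000) ≈ -4.0491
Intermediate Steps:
Function('U')(n) = Add(n, Mul(2, Pow(n, 2))) (Function('U')(n) = Add(Add(Pow(n, 2), Mul(n, n)), n) = Add(Add(Pow(n, 2), Pow(n, 2)), n) = Add(Mul(2, Pow(n, 2)), n) = Add(n, Mul(2, Pow(n, 2))))
Add(Mul(41366, Pow(Mul(8, -1277), -1)), Mul(Function('U')(Function('p')(15)), Pow(30400, -1))) = Add(Mul(41366, Pow(Mul(8, -1277), -1)), Mul(Mul(Mul(2, Pow(15, -1)), Add(1, Mul(2, Mul(2, Pow(15, -1))))), Pow(30400, -1))) = Add(Mul(41366, Pow(-10216, -1)), Mul(Mul(Mul(2, Rational(1, 15)), Add(1, Mul(2, Mul(2, Rational(1, 15))))), Rational(1, 30400))) = Add(Mul(41366, Rational(-1, 10216)), Mul(Mul(Rational(2, 15), Add(1, Mul(2, Rational(2, 15)))), Rational(1, 30400))) = Add(Rational(-20683, 5108), Mul(Mul(Rational(2, 15), Add(1, Rational(4, 15))), Rational(1, 30400))) = Add(Rational(-20683, 5108), Mul(Mul(Rational(2, 15), Rational(19, 15)), Rational(1, 30400))) = Add(Rational(-20683, 5108), Mul(Rational(38, 225), Rational(1, 30400))) = Add(Rational(-20683, 5108), Rational(1, 180000)) = Rational(-930733723, 229860000)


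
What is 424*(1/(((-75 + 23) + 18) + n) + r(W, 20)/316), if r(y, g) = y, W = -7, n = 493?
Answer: -307082/36261 ≈ -8.4687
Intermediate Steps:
424*(1/(((-75 + 23) + 18) + n) + r(W, 20)/316) = 424*(1/(((-75 + 23) + 18) + 493) - 7/316) = 424*(1/((-52 + 18) + 493) - 7*1/316) = 424*(1/(-34 + 493) - 7/316) = 424*(1/459 - 7/316) = 424*(-2897/145044) = -307082/36261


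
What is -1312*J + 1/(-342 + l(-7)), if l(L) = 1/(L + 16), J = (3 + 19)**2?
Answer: -1953919625/3077 ≈ -6.3501e+5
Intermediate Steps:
J = 484 (J = 22**2 = 484)
l(L) = 1/(16 + L)
-1312*J + 1/(-342 + l(-7)) = -1312*484 + 1/(-342 + 1/(16 - 7)) = -635008 + 1/(-342 + 1/9) = -635008 + 1/(-3077/9) = -635008 - 9/3077 = -1953919625/3077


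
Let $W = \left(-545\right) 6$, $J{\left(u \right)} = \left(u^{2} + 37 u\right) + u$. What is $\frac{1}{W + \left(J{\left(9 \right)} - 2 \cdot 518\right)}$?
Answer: $- \frac{1}{3883} \approx -0.00025753$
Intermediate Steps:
$J{\left(u \right)} = u^{2} + 38 u$
$W = -3270$
$\frac{1}{W + \left(J{\left(9 \right)} - 2 \cdot 518\right)} = \frac{1}{-3270 + \left(9 \left(38 + 9\right) - 2 \cdot 518\right)} = \frac{1}{-3270 + \left(9 \cdot 47 - 1036\right)} = \frac{1}{-3270 + \left(423 - 1036\right)} = \frac{1}{-3270 - 613} = \frac{1}{-3883} = - \frac{1}{3883}$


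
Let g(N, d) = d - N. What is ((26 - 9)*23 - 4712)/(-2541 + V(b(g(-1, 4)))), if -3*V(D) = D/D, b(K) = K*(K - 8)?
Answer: 12963/7624 ≈ 1.7003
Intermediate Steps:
b(K) = K*(-8 + K)
V(D) = -⅓ (V(D) = -D/(3*D) = -⅓*1 = -⅓)
((26 - 9)*23 - 4712)/(-2541 + V(b(g(-1, 4)))) = ((26 - 9)*23 - 4712)/(-2541 - ⅓) = (17*23 - 4712)/(-7624/3) = (391 - 4712)*(-3/7624) = -4321*(-3/7624) = 12963/7624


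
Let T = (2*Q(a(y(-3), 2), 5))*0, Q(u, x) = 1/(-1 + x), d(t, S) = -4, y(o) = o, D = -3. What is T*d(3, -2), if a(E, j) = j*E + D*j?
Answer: 0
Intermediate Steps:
a(E, j) = -3*j + E*j (a(E, j) = j*E - 3*j = E*j - 3*j = -3*j + E*j)
T = 0 (T = (2/(-1 + 5))*0 = (2/4)*0 = (2*(1/4))*0 = (1/2)*0 = 0)
T*d(3, -2) = 0*(-4) = 0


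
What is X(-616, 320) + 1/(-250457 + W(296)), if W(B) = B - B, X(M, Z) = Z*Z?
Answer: 25646796799/250457 ≈ 1.0240e+5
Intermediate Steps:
X(M, Z) = Z²
W(B) = 0
X(-616, 320) + 1/(-250457 + W(296)) = 320² + 1/(-250457 + 0) = 102400 + 1/(-250457) = 102400 - 1/250457 = 25646796799/250457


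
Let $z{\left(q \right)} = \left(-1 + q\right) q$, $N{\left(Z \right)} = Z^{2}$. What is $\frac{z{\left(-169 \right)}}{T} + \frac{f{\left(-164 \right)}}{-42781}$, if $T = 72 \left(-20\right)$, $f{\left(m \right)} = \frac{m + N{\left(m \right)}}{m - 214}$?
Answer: $- \frac{2580892217}{129369744} \approx -19.95$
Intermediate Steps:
$z{\left(q \right)} = q \left(-1 + q\right)$
$f{\left(m \right)} = \frac{m + m^{2}}{-214 + m}$ ($f{\left(m \right)} = \frac{m + m^{2}}{m - 214} = \frac{m + m^{2}}{-214 + m}$)
$T = -1440$
$\frac{z{\left(-169 \right)}}{T} + \frac{f{\left(-164 \right)}}{-42781} = \frac{\left(-169\right) \left(-1 - 169\right)}{-1440} + \frac{\left(-164\right) \frac{1}{-214 - 164} \left(1 - 164\right)}{-42781} = \left(-169\right) \left(-170\right) \left(- \frac{1}{1440}\right) + \left(-164\right) \frac{1}{-378} \left(-163\right) \left(- \frac{1}{42781}\right) = 28730 \left(- \frac{1}{1440}\right) + \left(-164\right) \left(- \frac{1}{378}\right) \left(-163\right) \left(- \frac{1}{42781}\right) = - \frac{2873}{144} - - \frac{13366}{8085609} = - \frac{2873}{144} + \frac{13366}{8085609} = - \frac{2580892217}{129369744}$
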